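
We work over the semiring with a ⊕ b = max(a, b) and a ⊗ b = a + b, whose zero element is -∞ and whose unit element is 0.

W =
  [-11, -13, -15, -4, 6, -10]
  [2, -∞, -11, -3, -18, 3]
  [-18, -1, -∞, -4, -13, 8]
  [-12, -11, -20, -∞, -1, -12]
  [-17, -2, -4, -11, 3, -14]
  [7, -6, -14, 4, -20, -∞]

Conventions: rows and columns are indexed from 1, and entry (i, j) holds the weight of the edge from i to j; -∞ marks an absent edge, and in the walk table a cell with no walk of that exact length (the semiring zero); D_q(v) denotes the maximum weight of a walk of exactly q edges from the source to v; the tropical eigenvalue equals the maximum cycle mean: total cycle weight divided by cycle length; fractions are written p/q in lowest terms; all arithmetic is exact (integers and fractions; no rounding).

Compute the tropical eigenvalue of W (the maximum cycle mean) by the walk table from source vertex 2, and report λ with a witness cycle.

q=0: [-∞, 0, -∞, -∞, -∞, -∞]
q=1: [2, -∞, -11, -3, -18, 3]
q=2: [10, -3, -11, 7, 8, -3]
q=3: [4, 6, 4, 6, 16, 0]
q=4: [8, 14, 12, 5, 19, 12]
q=5: [19, 17, 15, 16, 22, 20]
q=6: [27, 20, 18, 24, 25, 23]
Optimal cycle mean attained by: cycle 1->5->3->6->1, total 6 + (-4) + 8 + 7, length 4.
Answer: λ = 17/4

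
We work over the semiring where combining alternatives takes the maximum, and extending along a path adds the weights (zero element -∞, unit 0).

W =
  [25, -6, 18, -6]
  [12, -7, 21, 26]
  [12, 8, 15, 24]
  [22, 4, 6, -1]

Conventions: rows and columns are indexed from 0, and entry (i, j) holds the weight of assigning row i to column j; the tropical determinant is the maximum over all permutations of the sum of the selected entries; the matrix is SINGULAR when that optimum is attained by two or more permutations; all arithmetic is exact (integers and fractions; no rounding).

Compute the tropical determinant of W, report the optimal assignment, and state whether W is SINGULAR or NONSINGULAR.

σ = (0, 1, 2, 3): 25 + (-7) + 15 + (-1) = 32
σ = (0, 1, 3, 2): 25 + (-7) + 24 + 6 = 48
σ = (0, 2, 1, 3): 25 + 21 + 8 + (-1) = 53
σ = (0, 2, 3, 1): 25 + 21 + 24 + 4 = 74
σ = (0, 3, 1, 2): 25 + 26 + 8 + 6 = 65
σ = (0, 3, 2, 1): 25 + 26 + 15 + 4 = 70
σ = (1, 0, 2, 3): (-6) + 12 + 15 + (-1) = 20
σ = (1, 0, 3, 2): (-6) + 12 + 24 + 6 = 36
σ = (1, 2, 0, 3): (-6) + 21 + 12 + (-1) = 26
σ = (1, 2, 3, 0): (-6) + 21 + 24 + 22 = 61
σ = (1, 3, 0, 2): (-6) + 26 + 12 + 6 = 38
σ = (1, 3, 2, 0): (-6) + 26 + 15 + 22 = 57
σ = (2, 0, 1, 3): 18 + 12 + 8 + (-1) = 37
σ = (2, 0, 3, 1): 18 + 12 + 24 + 4 = 58
σ = (2, 1, 0, 3): 18 + (-7) + 12 + (-1) = 22
σ = (2, 1, 3, 0): 18 + (-7) + 24 + 22 = 57
σ = (2, 3, 0, 1): 18 + 26 + 12 + 4 = 60
σ = (2, 3, 1, 0): 18 + 26 + 8 + 22 = 74
σ = (3, 0, 1, 2): (-6) + 12 + 8 + 6 = 20
σ = (3, 0, 2, 1): (-6) + 12 + 15 + 4 = 25
σ = (3, 1, 0, 2): (-6) + (-7) + 12 + 6 = 5
σ = (3, 1, 2, 0): (-6) + (-7) + 15 + 22 = 24
σ = (3, 2, 0, 1): (-6) + 21 + 12 + 4 = 31
σ = (3, 2, 1, 0): (-6) + 21 + 8 + 22 = 45
Optimal value attained by: σ = (0, 2, 3, 1).
Answer: det⊕(W) = 74; verdict: SINGULAR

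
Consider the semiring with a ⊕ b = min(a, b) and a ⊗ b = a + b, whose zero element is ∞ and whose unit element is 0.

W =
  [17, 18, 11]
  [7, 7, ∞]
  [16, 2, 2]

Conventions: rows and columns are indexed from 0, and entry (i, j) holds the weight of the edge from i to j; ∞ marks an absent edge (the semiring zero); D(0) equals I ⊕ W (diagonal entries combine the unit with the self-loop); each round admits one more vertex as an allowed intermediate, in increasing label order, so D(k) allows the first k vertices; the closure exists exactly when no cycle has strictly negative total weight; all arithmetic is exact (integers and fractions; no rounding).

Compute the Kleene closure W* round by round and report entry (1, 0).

D(0):
  [0, 18, 11]
  [7, 0, ∞]
  [16, 2, 0]
D(1):
  [0, 18, 11]
  [7, 0, 18]
  [16, 2, 0]
D(2):
  [0, 18, 11]
  [7, 0, 18]
  [9, 2, 0]
D(3):
  [0, 13, 11]
  [7, 0, 18]
  [9, 2, 0]
Answer: W*[1][0] = 7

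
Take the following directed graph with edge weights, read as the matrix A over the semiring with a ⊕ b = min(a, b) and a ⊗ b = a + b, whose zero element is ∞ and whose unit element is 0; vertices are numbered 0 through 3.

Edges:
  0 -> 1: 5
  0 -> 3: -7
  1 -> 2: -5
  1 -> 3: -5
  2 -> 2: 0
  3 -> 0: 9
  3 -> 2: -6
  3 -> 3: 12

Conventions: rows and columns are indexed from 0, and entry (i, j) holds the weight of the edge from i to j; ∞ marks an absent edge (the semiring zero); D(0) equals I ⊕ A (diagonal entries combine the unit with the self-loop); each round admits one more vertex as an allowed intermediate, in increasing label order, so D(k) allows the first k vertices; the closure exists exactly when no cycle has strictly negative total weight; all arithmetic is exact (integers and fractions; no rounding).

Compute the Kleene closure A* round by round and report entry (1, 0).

D(0):
  [0, 5, ∞, -7]
  [∞, 0, -5, -5]
  [∞, ∞, 0, ∞]
  [9, ∞, -6, 0]
D(1):
  [0, 5, ∞, -7]
  [∞, 0, -5, -5]
  [∞, ∞, 0, ∞]
  [9, 14, -6, 0]
D(2):
  [0, 5, 0, -7]
  [∞, 0, -5, -5]
  [∞, ∞, 0, ∞]
  [9, 14, -6, 0]
D(3):
  [0, 5, 0, -7]
  [∞, 0, -5, -5]
  [∞, ∞, 0, ∞]
  [9, 14, -6, 0]
D(4):
  [0, 5, -13, -7]
  [4, 0, -11, -5]
  [∞, ∞, 0, ∞]
  [9, 14, -6, 0]
Answer: A*[1][0] = 4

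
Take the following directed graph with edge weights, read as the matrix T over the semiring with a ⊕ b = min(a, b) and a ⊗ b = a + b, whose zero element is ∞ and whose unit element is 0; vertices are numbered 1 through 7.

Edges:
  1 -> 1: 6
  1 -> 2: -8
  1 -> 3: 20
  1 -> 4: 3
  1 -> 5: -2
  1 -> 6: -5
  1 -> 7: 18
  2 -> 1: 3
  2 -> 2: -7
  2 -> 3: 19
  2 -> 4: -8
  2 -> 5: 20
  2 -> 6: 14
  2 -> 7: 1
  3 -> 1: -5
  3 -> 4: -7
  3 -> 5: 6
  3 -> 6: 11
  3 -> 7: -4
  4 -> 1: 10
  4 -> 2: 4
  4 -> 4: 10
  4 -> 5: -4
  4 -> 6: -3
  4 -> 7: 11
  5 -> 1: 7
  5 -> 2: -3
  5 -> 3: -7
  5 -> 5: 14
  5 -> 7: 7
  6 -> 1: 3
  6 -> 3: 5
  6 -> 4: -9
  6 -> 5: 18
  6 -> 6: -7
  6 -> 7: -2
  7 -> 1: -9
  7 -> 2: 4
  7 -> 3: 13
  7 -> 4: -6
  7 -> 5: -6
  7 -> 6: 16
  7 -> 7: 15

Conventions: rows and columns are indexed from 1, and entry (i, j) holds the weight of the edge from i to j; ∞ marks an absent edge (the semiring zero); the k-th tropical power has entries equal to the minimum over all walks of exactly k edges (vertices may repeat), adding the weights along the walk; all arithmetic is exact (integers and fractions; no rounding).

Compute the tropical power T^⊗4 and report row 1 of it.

T^⊗2:
  [-5, -15, -9, -16, -1, -12, -7]
  [-8, -14, 12, -15, -12, -11, -6]
  [-13, -13, -1, -10, -11, -10, 4]
  [0, -7, -11, -12, 5, -10, -5]
  [-12, -10, 7, -14, -1, 2, -11]
  [-11, -5, -2, -16, -13, -14, -9]
  [-3, -17, -13, -6, -11, -14, 1]
T^⊗3:
  [-16, -22, -8, -23, -20, -19, -14]
  [-15, -21, -19, -22, -19, -18, -13]
  [-10, -21, -18, -21, -15, -18, -12]
  [-16, -14, -5, -19, -16, -17, -15]
  [-20, -20, -8, -18, -18, -17, -9]
  [-18, -19, -20, -23, -20, -21, -16]
  [-18, -24, -18, -25, -10, -21, -17]
T^⊗4:
  [-23, -29, -27, -30, -27, -26, -21]
  [-24, -28, -26, -29, -26, -25, -23]
  [-23, -28, -22, -29, -25, -25, -22]
  [-24, -24, -23, -26, -23, -24, -19]
  [-18, -28, -25, -28, -22, -25, -19]
  [-25, -26, -27, -30, -27, -28, -24]
  [-26, -31, -17, -32, -29, -28, -23]
Answer: row 1 of T^⊗4 = [-23, -29, -27, -30, -27, -26, -21]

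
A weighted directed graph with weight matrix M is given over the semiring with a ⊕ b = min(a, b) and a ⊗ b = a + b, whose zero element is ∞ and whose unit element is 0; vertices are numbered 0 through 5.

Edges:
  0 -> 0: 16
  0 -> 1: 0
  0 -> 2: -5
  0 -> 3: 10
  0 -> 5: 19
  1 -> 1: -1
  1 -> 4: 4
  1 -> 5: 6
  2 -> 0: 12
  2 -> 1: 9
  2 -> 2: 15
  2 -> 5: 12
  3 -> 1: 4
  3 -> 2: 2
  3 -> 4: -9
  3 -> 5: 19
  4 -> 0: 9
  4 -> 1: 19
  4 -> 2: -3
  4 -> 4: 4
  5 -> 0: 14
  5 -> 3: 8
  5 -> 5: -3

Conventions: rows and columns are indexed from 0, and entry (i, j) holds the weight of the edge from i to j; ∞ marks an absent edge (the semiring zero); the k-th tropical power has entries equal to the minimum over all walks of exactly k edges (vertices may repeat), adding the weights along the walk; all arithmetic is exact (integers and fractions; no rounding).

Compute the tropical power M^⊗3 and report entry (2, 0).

M^⊗2:
  [7, -1, 10, 26, 1, 6]
  [13, -2, 1, 14, 3, 3]
  [26, 8, 7, 20, 13, 9]
  [0, 3, -12, 27, -5, 10]
  [9, 6, 1, 19, 8, 9]
  [11, 12, 9, 5, -1, -6]
M^⊗3:
  [10, -2, -2, 14, 3, 3]
  [12, -3, 0, 11, 2, 0]
  [19, 7, 10, 17, 11, 6]
  [0, -3, -8, 10, -1, 0]
  [13, 5, 4, 17, 10, 6]
  [8, 9, -4, 2, -4, -9]
Key observation: the optimum is the walk 2->0->2->0, with weight 12 + (-5) + 12 = 19.
Optimal value attained by: walk 2->0->2->0.
Answer: (M^⊗3)[2][0] = 19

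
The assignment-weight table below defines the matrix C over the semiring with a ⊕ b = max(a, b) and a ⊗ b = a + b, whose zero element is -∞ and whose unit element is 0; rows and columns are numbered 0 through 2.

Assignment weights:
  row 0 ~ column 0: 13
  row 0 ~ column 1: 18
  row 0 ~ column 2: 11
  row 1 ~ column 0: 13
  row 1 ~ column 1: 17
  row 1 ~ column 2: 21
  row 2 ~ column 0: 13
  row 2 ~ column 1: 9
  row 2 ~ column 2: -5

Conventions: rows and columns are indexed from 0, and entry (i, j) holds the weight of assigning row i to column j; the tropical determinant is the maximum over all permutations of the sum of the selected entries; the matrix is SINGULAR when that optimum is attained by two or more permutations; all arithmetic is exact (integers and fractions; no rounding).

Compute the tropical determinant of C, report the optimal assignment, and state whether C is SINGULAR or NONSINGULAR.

σ = (0, 1, 2): 13 + 17 + (-5) = 25
σ = (0, 2, 1): 13 + 21 + 9 = 43
σ = (1, 0, 2): 18 + 13 + (-5) = 26
σ = (1, 2, 0): 18 + 21 + 13 = 52
σ = (2, 0, 1): 11 + 13 + 9 = 33
σ = (2, 1, 0): 11 + 17 + 13 = 41
Optimal value attained by: σ = (1, 2, 0).
Answer: det⊕(C) = 52; verdict: NONSINGULAR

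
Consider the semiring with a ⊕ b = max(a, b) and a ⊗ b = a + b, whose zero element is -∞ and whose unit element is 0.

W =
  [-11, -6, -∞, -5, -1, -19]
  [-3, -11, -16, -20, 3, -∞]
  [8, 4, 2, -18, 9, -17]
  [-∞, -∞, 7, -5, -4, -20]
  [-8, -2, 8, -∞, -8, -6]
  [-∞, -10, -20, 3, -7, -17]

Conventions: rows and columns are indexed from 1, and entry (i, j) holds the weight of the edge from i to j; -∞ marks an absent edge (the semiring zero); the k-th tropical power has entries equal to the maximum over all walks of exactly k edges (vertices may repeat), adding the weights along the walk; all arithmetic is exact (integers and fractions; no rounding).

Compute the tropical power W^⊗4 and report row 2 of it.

W^⊗2:
  [-9, -3, 7, -10, -3, -7]
  [-5, 1, 11, -8, -4, -3]
  [10, 7, 17, 3, 11, 3]
  [15, 11, 9, -10, 16, -10]
  [16, 12, 10, -3, 17, -9]
  [-12, -9, 10, -2, -1, -13]
W^⊗3:
  [15, 11, 9, -4, 16, -9]
  [19, 15, 13, 0, 20, -6]
  [25, 21, 19, 6, 26, 5]
  [17, 14, 24, 10, 18, 10]
  [18, 15, 25, 11, 19, 11]
  [18, 14, 12, -7, 19, -7]
W^⊗4:
  [17, 14, 24, 10, 18, 10]
  [21, 18, 28, 14, 22, 14]
  [27, 24, 34, 20, 28, 20]
  [32, 28, 26, 13, 33, 12]
  [33, 29, 27, 14, 34, 13]
  [20, 17, 27, 13, 21, 13]
Answer: row 2 of W^⊗4 = [21, 18, 28, 14, 22, 14]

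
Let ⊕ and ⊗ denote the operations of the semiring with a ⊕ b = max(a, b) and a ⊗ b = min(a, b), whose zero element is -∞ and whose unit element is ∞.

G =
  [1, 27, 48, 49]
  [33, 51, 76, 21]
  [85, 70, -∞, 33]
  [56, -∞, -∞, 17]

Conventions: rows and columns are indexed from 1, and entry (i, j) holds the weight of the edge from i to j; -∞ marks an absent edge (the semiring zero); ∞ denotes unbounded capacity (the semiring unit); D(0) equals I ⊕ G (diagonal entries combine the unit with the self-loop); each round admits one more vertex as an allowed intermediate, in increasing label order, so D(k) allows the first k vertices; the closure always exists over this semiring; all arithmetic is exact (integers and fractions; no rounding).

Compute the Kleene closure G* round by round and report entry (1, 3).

D(0):
  [∞, 27, 48, 49]
  [33, ∞, 76, 21]
  [85, 70, ∞, 33]
  [56, -∞, -∞, ∞]
D(1):
  [∞, 27, 48, 49]
  [33, ∞, 76, 33]
  [85, 70, ∞, 49]
  [56, 27, 48, ∞]
D(2):
  [∞, 27, 48, 49]
  [33, ∞, 76, 33]
  [85, 70, ∞, 49]
  [56, 27, 48, ∞]
D(3):
  [∞, 48, 48, 49]
  [76, ∞, 76, 49]
  [85, 70, ∞, 49]
  [56, 48, 48, ∞]
D(4):
  [∞, 48, 48, 49]
  [76, ∞, 76, 49]
  [85, 70, ∞, 49]
  [56, 48, 48, ∞]
Answer: G*[1][3] = 48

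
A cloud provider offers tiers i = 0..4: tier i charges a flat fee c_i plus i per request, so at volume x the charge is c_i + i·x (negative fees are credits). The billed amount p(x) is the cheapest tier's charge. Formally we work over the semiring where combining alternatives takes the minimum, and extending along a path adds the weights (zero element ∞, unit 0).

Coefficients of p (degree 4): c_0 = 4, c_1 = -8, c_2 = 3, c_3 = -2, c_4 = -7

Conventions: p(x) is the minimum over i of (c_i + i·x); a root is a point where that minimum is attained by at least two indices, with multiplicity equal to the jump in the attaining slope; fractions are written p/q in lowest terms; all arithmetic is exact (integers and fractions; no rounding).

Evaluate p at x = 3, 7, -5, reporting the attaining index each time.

p(3) = min(4+0·3=4, -8+1·3=-5, 3+2·3=9, -2+3·3=7, -7+4·3=5) = -5 (attained by i=1)
p(7) = min(4+0·7=4, -8+1·7=-1, 3+2·7=17, -2+3·7=19, -7+4·7=21) = -1 (attained by i=1)
p(-5) = min(4+0·(-5)=4, -8+1·(-5)=-13, 3+2·(-5)=-7, -2+3·(-5)=-17, -7+4·(-5)=-27) = -27 (attained by i=4)
Answer: p(3) = -5; p(7) = -1; p(-5) = -27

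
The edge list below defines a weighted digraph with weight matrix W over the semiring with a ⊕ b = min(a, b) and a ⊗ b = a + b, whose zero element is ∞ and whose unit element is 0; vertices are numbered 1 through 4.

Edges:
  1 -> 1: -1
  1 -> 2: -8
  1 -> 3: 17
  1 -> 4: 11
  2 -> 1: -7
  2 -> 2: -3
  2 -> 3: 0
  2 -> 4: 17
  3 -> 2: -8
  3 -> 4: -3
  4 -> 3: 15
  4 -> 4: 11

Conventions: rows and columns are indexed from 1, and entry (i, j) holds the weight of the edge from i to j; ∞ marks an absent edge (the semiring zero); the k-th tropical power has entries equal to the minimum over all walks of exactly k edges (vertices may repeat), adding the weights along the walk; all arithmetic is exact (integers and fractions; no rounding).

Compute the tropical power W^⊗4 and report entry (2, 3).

W^⊗2:
  [-15, -11, -8, 9]
  [-10, -15, -3, -3]
  [-15, -11, -8, 8]
  [∞, 7, 26, 12]
W^⊗3:
  [-18, -23, -11, -11]
  [-22, -18, -15, -6]
  [-18, -23, -11, -11]
  [0, 4, 7, 23]
W^⊗4:
  [-30, -26, -23, -14]
  [-25, -30, -18, -18]
  [-30, -26, -23, -14]
  [-3, -8, 4, 4]
Key observation: the optimum is the walk 2->1->2->2->3, with weight (-7) + (-8) + (-3) + 0 = -18.
Optimal value attained by: walk 2->1->2->2->3.
Answer: (W^⊗4)[2][3] = -18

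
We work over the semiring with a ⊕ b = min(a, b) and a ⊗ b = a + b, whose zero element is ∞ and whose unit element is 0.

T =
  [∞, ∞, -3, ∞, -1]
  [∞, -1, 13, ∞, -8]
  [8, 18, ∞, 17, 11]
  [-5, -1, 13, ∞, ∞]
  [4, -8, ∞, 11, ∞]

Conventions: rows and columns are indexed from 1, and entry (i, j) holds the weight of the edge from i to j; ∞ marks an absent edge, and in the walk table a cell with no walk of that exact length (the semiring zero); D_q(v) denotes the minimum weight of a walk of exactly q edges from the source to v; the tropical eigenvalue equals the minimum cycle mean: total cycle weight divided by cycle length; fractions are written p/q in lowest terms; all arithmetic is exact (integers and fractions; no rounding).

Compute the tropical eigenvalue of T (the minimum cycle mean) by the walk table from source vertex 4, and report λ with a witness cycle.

q=0: [∞, ∞, ∞, 0, ∞]
q=1: [-5, -1, 13, ∞, ∞]
q=2: [21, -2, -8, 30, -9]
q=3: [-5, -17, 11, 2, -10]
q=4: [-6, -18, -8, 1, -25]
q=5: [-21, -33, -9, -14, -26]
Optimal cycle mean attained by: cycle 2->5->2, total (-8) + (-8), length 2.
Answer: λ = -8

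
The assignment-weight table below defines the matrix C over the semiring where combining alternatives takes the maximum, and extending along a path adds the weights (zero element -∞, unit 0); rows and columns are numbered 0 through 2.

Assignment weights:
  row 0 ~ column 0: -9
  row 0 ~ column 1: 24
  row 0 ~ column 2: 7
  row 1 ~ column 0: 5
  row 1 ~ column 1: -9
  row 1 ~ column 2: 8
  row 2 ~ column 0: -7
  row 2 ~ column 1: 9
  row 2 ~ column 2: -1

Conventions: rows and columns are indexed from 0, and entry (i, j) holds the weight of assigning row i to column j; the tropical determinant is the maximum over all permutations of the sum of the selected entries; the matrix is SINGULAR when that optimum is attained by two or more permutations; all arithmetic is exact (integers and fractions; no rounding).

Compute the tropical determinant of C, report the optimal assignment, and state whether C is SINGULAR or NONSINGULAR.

σ = (0, 1, 2): (-9) + (-9) + (-1) = -19
σ = (0, 2, 1): (-9) + 8 + 9 = 8
σ = (1, 0, 2): 24 + 5 + (-1) = 28
σ = (1, 2, 0): 24 + 8 + (-7) = 25
σ = (2, 0, 1): 7 + 5 + 9 = 21
σ = (2, 1, 0): 7 + (-9) + (-7) = -9
Optimal value attained by: σ = (1, 0, 2).
Answer: det⊕(C) = 28; verdict: NONSINGULAR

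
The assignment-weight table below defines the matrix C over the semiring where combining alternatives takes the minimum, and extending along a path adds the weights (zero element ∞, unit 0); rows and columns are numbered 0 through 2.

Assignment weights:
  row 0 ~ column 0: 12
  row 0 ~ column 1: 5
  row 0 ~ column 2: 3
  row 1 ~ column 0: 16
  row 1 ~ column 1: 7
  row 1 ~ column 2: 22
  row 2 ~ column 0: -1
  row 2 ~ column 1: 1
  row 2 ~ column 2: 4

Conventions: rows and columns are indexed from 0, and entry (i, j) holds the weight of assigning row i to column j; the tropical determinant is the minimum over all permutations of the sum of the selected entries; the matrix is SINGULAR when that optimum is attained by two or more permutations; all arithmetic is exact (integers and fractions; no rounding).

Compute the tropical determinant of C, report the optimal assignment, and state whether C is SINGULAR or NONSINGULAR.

σ = (0, 1, 2): 12 + 7 + 4 = 23
σ = (0, 2, 1): 12 + 22 + 1 = 35
σ = (1, 0, 2): 5 + 16 + 4 = 25
σ = (1, 2, 0): 5 + 22 + (-1) = 26
σ = (2, 0, 1): 3 + 16 + 1 = 20
σ = (2, 1, 0): 3 + 7 + (-1) = 9
Optimal value attained by: σ = (2, 1, 0).
Answer: det⊕(C) = 9; verdict: NONSINGULAR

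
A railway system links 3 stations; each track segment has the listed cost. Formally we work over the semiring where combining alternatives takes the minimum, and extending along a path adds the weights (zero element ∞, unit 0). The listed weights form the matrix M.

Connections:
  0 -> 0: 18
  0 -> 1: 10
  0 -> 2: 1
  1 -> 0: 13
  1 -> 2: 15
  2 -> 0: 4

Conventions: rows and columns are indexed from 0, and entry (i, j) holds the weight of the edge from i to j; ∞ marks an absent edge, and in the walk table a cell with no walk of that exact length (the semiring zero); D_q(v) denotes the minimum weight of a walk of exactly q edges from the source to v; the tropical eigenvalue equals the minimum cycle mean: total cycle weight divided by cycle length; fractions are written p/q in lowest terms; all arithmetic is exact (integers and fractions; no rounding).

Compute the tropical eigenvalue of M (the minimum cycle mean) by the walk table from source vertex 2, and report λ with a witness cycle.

q=0: [∞, ∞, 0]
q=1: [4, ∞, ∞]
q=2: [22, 14, 5]
q=3: [9, 32, 23]
Optimal cycle mean attained by: cycle 0->2->0, total 1 + 4, length 2.
Answer: λ = 5/2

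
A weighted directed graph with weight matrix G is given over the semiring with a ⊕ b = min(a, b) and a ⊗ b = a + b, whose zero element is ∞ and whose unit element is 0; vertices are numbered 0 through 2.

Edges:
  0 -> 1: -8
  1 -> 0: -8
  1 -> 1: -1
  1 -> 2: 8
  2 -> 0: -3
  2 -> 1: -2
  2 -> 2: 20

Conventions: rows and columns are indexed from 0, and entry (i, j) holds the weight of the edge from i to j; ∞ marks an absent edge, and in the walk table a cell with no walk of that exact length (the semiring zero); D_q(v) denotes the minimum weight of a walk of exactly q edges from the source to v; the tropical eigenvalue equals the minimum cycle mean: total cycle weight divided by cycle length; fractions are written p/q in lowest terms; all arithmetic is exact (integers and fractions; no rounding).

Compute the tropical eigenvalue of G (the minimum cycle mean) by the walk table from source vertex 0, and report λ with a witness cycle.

q=0: [0, ∞, ∞]
q=1: [∞, -8, ∞]
q=2: [-16, -9, 0]
q=3: [-17, -24, -1]
Optimal cycle mean attained by: cycle 0->1->0, total (-8) + (-8), length 2.
Answer: λ = -8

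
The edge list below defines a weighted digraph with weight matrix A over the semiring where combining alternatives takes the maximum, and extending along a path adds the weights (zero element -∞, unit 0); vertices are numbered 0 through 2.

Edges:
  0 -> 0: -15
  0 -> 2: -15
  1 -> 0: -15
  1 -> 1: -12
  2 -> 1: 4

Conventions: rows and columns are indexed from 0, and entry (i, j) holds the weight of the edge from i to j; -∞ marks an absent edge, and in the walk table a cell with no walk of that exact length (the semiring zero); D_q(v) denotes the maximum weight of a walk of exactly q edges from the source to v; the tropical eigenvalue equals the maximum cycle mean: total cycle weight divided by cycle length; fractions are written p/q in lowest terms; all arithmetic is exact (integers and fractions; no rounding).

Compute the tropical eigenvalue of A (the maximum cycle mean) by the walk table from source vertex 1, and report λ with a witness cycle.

q=0: [-∞, 0, -∞]
q=1: [-15, -12, -∞]
q=2: [-27, -24, -30]
q=3: [-39, -26, -42]
Optimal cycle mean attained by: cycle 0->2->1->0, total (-15) + 4 + (-15), length 3.
Answer: λ = -26/3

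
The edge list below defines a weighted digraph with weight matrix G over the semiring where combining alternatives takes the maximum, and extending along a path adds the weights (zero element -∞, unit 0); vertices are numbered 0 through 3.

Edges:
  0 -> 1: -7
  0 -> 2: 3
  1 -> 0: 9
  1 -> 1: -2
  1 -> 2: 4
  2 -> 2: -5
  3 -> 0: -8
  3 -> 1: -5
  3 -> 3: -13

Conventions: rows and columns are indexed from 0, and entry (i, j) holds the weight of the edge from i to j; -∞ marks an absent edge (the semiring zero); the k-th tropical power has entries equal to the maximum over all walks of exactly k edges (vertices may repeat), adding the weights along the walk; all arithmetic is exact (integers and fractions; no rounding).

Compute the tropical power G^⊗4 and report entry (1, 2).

G^⊗2:
  [2, -9, -2, -∞]
  [7, 2, 12, -∞]
  [-∞, -∞, -10, -∞]
  [4, -7, -1, -26]
G^⊗3:
  [0, -5, 5, -∞]
  [11, 0, 10, -∞]
  [-∞, -∞, -15, -∞]
  [2, -3, 7, -39]
G^⊗4:
  [4, -7, 3, -∞]
  [9, 4, 14, -∞]
  [-∞, -∞, -20, -∞]
  [6, -5, 5, -52]
Key observation: the optimum is the walk 1->0->1->0->2, with weight 9 + (-7) + 9 + 3 = 14.
Optimal value attained by: walk 1->0->1->0->2.
Answer: (G^⊗4)[1][2] = 14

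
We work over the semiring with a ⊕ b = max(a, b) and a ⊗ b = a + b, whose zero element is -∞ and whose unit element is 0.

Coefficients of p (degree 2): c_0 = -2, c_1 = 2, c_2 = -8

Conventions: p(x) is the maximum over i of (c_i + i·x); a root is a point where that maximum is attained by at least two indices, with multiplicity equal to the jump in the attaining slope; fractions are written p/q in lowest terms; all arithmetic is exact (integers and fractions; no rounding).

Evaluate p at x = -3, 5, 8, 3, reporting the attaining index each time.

p(-3) = max(-2+0·(-3)=-2, 2+1·(-3)=-1, -8+2·(-3)=-14) = -1 (attained by i=1)
p(5) = max(-2+0·5=-2, 2+1·5=7, -8+2·5=2) = 7 (attained by i=1)
p(8) = max(-2+0·8=-2, 2+1·8=10, -8+2·8=8) = 10 (attained by i=1)
p(3) = max(-2+0·3=-2, 2+1·3=5, -8+2·3=-2) = 5 (attained by i=1)
Answer: p(-3) = -1; p(5) = 7; p(8) = 10; p(3) = 5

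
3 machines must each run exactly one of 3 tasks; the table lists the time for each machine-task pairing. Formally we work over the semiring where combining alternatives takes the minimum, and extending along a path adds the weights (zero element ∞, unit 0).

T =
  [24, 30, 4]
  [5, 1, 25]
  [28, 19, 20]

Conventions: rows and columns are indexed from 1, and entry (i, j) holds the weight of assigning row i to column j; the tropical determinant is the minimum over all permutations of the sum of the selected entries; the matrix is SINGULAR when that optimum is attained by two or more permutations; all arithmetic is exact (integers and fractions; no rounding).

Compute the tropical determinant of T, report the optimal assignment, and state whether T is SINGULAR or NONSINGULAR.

σ = (1, 2, 3): 24 + 1 + 20 = 45
σ = (1, 3, 2): 24 + 25 + 19 = 68
σ = (2, 1, 3): 30 + 5 + 20 = 55
σ = (2, 3, 1): 30 + 25 + 28 = 83
σ = (3, 1, 2): 4 + 5 + 19 = 28
σ = (3, 2, 1): 4 + 1 + 28 = 33
Optimal value attained by: σ = (3, 1, 2).
Answer: det⊕(T) = 28; verdict: NONSINGULAR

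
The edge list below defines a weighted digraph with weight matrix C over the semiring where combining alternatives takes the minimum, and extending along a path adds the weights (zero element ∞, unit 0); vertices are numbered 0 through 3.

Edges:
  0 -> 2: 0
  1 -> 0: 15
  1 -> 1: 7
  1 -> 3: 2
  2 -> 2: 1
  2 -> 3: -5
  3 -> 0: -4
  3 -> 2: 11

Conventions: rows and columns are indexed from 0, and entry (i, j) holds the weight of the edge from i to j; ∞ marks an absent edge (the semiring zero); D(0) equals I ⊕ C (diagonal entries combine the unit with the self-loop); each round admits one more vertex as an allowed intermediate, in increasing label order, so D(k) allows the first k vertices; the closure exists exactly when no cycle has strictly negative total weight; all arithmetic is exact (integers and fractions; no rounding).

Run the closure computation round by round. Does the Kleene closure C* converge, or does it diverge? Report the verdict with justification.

D(0):
  [0, ∞, 0, ∞]
  [15, 0, ∞, 2]
  [∞, ∞, 0, -5]
  [-4, ∞, 11, 0]
D(1):
  [0, ∞, 0, ∞]
  [15, 0, 15, 2]
  [∞, ∞, 0, -5]
  [-4, ∞, -4, 0]
D(2):
  [0, ∞, 0, ∞]
  [15, 0, 15, 2]
  [∞, ∞, 0, -5]
  [-4, ∞, -4, 0]
Detection: at round 3, diagonal entry (3, 3) turns strictly negative.
Key observation: the cycle 3->0->2->3 has total weight (-4) + 0 + (-5), which is strictly negative.
Answer: DIVERGES — negative cycle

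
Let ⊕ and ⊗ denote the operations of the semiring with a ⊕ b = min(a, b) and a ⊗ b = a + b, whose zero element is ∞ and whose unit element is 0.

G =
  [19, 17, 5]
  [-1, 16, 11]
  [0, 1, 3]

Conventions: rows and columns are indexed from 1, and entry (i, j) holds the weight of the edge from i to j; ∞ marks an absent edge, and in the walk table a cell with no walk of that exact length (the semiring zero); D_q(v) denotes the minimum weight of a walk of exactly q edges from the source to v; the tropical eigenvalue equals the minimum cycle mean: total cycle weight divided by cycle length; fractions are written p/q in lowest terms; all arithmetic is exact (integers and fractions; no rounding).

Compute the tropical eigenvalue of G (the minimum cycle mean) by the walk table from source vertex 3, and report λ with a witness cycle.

q=0: [∞, ∞, 0]
q=1: [0, 1, 3]
q=2: [0, 4, 5]
q=3: [3, 6, 5]
Optimal cycle mean attained by: cycle 1->3->2->1, total 5 + 1 + (-1), length 3.
Answer: λ = 5/3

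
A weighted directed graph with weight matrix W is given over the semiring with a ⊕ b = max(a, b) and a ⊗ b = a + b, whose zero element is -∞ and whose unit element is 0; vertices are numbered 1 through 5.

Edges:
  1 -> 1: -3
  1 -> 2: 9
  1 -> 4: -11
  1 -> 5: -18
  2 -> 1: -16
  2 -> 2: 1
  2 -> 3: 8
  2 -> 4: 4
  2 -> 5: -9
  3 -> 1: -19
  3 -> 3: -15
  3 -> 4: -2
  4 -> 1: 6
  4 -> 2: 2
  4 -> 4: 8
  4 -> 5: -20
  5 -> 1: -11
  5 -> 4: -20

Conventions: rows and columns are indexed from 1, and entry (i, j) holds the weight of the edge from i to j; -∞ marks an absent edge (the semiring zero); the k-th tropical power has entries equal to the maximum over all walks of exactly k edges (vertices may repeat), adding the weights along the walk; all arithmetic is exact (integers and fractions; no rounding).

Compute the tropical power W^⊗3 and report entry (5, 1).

W^⊗2:
  [-5, 10, 17, 13, 0]
  [10, 6, 9, 12, -8]
  [4, 0, -30, 6, -22]
  [14, 15, 10, 16, -7]
  [-14, -2, -∞, -12, -29]
W^⊗3:
  [19, 15, 18, 21, 1]
  [18, 19, 14, 20, -3]
  [12, 13, 8, 14, -9]
  [22, 23, 23, 24, 6]
  [-6, -1, 6, 2, -11]
Key observation: the optimum is the walk 5->4->4->1, with weight (-20) + 8 + 6 = -6.
Optimal value attained by: walk 5->4->4->1.
Answer: (W^⊗3)[5][1] = -6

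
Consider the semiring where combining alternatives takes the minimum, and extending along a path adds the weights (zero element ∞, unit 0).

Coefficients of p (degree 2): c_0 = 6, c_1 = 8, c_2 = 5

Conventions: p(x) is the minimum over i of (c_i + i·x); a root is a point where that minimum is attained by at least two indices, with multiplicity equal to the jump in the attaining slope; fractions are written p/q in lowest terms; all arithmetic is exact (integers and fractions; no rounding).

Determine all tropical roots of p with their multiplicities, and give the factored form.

hull edge (i=0, c=6) to (i=2, c=5): slope -1/2, span 2
Factored form: p(x) = 5 ⊗ (x ⊕ 1/2) ⊗ (x ⊕ 1/2)
Answer: roots = 1/2 (mult 2)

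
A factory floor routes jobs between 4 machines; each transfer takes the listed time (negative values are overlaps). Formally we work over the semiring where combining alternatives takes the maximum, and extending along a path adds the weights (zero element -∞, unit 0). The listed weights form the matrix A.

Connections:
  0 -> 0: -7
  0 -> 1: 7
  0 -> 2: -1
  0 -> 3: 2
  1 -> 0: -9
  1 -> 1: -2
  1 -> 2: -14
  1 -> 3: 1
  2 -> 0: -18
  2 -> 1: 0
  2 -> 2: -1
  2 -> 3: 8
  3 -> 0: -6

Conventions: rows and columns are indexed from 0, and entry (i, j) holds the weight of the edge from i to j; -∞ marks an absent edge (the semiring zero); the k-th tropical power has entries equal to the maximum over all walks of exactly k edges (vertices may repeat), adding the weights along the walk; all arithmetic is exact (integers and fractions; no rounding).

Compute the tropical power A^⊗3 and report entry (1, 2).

A^⊗2:
  [-2, 5, -2, 8]
  [-5, -2, -10, -1]
  [2, -1, -2, 7]
  [-13, 1, -7, -4]
A^⊗3:
  [2, 5, -3, 6]
  [-7, 2, -6, -1]
  [1, 9, 1, 6]
  [-8, -1, -8, 2]
Key observation: the optimum is the walk 1->3->0->2, with weight 1 + (-6) + (-1) = -6.
Optimal value attained by: walk 1->3->0->2.
Answer: (A^⊗3)[1][2] = -6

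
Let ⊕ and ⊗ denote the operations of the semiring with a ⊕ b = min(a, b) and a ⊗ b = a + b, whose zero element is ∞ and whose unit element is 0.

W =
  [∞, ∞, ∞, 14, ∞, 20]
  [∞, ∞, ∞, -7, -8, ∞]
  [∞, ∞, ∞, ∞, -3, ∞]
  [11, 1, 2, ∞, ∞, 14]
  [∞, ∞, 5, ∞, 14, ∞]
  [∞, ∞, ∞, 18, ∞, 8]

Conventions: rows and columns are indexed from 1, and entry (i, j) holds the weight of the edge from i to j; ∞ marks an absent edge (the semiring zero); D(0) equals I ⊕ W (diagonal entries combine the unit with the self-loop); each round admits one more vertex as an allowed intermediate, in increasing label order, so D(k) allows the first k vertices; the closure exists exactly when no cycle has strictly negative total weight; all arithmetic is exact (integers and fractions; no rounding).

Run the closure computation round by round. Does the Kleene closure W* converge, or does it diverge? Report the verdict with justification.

D(0):
  [0, ∞, ∞, 14, ∞, 20]
  [∞, 0, ∞, -7, -8, ∞]
  [∞, ∞, 0, ∞, -3, ∞]
  [11, 1, 2, 0, ∞, 14]
  [∞, ∞, 5, ∞, 0, ∞]
  [∞, ∞, ∞, 18, ∞, 0]
D(1):
  [0, ∞, ∞, 14, ∞, 20]
  [∞, 0, ∞, -7, -8, ∞]
  [∞, ∞, 0, ∞, -3, ∞]
  [11, 1, 2, 0, ∞, 14]
  [∞, ∞, 5, ∞, 0, ∞]
  [∞, ∞, ∞, 18, ∞, 0]
Detection: at round 2, diagonal entry (4, 4) turns strictly negative.
Key observation: the cycle 4->2->4 has total weight 1 + (-7), which is strictly negative.
Answer: DIVERGES — negative cycle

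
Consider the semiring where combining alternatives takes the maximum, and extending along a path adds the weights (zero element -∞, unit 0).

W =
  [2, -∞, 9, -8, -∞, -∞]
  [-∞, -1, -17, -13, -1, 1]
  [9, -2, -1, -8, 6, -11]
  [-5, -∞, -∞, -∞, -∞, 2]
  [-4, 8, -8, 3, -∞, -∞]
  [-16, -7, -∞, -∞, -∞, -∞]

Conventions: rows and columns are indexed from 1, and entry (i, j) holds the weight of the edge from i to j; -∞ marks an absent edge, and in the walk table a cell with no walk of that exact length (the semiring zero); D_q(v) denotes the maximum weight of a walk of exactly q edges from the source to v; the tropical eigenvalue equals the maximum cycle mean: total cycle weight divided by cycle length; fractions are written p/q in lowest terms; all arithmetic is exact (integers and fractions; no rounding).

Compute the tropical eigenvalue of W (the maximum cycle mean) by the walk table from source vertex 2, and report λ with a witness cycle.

q=0: [-∞, 0, -∞, -∞, -∞, -∞]
q=1: [-∞, -1, -17, -13, -1, 1]
q=2: [-5, 7, -9, 2, -2, 0]
q=3: [0, 6, 4, 1, 6, 8]
q=4: [13, 14, 9, 9, 10, 7]
q=5: [18, 18, 22, 13, 15, 15]
q=6: [31, 23, 27, 18, 28, 19]
Optimal cycle mean attained by: cycle 1->3->1, total 9 + 9, length 2.
Answer: λ = 9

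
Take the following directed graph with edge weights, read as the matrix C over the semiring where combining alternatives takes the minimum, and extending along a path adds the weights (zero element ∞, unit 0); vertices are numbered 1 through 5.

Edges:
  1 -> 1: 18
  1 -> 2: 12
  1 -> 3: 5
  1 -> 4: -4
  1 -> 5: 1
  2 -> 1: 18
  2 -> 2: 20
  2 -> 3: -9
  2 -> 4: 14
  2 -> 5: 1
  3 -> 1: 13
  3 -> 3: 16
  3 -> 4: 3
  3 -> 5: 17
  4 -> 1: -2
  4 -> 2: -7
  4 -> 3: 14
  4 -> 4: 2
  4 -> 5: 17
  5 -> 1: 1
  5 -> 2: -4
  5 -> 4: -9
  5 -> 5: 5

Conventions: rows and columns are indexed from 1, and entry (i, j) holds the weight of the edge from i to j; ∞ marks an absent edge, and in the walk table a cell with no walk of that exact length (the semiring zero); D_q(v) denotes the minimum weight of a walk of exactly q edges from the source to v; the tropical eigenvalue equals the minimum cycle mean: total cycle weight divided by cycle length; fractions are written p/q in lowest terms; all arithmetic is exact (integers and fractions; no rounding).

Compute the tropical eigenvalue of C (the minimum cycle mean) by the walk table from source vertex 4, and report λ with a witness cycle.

q=0: [∞, ∞, ∞, 0, ∞]
q=1: [-2, -7, 14, 2, 17]
q=2: [0, -5, -16, -6, -6]
q=3: [-8, -13, -14, -15, -4]
q=4: [-17, -22, -22, -13, -12]
q=5: [-15, -20, -31, -21, -21]
Optimal cycle mean attained by: cycle 2->5->4->2, total 1 + (-9) + (-7), length 3.
Answer: λ = -5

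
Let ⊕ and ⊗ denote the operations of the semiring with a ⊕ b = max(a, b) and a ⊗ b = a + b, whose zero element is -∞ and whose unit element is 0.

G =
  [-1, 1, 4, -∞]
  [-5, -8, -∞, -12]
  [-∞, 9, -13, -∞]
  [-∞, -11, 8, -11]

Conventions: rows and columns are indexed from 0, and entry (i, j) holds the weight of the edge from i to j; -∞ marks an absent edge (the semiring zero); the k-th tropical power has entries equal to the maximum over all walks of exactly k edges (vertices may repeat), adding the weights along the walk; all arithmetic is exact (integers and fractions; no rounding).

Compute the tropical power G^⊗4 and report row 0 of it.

G^⊗2:
  [-2, 13, 3, -11]
  [-6, -4, -1, -20]
  [4, 1, -26, -3]
  [-16, 17, -3, -22]
G^⊗3:
  [8, 12, 2, 1]
  [-7, 8, -2, -16]
  [3, 5, 8, -11]
  [12, 9, -12, 5]
G^⊗4:
  [7, 11, 12, 0]
  [3, 7, -3, -4]
  [2, 17, 7, -7]
  [11, 13, 16, -3]
Answer: row 0 of G^⊗4 = [7, 11, 12, 0]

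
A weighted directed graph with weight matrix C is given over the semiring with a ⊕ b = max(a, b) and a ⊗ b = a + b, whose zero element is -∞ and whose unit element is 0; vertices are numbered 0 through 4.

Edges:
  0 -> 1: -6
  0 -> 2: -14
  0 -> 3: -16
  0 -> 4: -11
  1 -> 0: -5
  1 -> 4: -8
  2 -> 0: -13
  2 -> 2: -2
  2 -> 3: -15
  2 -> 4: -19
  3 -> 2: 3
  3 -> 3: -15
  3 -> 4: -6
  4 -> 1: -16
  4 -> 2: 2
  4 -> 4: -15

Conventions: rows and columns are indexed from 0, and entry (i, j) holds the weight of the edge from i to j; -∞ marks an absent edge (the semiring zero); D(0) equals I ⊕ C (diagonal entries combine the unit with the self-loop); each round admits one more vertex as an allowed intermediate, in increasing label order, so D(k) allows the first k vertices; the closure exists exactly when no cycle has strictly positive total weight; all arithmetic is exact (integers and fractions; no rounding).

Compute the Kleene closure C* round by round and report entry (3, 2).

D(0):
  [0, -6, -14, -16, -11]
  [-5, 0, -∞, -∞, -8]
  [-13, -∞, 0, -15, -19]
  [-∞, -∞, 3, 0, -6]
  [-∞, -16, 2, -∞, 0]
D(1):
  [0, -6, -14, -16, -11]
  [-5, 0, -19, -21, -8]
  [-13, -19, 0, -15, -19]
  [-∞, -∞, 3, 0, -6]
  [-∞, -16, 2, -∞, 0]
D(2):
  [0, -6, -14, -16, -11]
  [-5, 0, -19, -21, -8]
  [-13, -19, 0, -15, -19]
  [-∞, -∞, 3, 0, -6]
  [-21, -16, 2, -37, 0]
D(3):
  [0, -6, -14, -16, -11]
  [-5, 0, -19, -21, -8]
  [-13, -19, 0, -15, -19]
  [-10, -16, 3, 0, -6]
  [-11, -16, 2, -13, 0]
D(4):
  [0, -6, -13, -16, -11]
  [-5, 0, -18, -21, -8]
  [-13, -19, 0, -15, -19]
  [-10, -16, 3, 0, -6]
  [-11, -16, 2, -13, 0]
D(5):
  [0, -6, -9, -16, -11]
  [-5, 0, -6, -21, -8]
  [-13, -19, 0, -15, -19]
  [-10, -16, 3, 0, -6]
  [-11, -16, 2, -13, 0]
Answer: C*[3][2] = 3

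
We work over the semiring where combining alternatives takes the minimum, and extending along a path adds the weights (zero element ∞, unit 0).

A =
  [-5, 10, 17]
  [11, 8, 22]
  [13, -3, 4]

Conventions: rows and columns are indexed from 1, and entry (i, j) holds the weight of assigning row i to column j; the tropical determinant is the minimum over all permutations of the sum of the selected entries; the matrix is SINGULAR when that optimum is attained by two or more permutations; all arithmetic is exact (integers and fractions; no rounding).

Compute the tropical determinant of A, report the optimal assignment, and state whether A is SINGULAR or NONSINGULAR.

σ = (1, 2, 3): (-5) + 8 + 4 = 7
σ = (1, 3, 2): (-5) + 22 + (-3) = 14
σ = (2, 1, 3): 10 + 11 + 4 = 25
σ = (2, 3, 1): 10 + 22 + 13 = 45
σ = (3, 1, 2): 17 + 11 + (-3) = 25
σ = (3, 2, 1): 17 + 8 + 13 = 38
Optimal value attained by: σ = (1, 2, 3).
Answer: det⊕(A) = 7; verdict: NONSINGULAR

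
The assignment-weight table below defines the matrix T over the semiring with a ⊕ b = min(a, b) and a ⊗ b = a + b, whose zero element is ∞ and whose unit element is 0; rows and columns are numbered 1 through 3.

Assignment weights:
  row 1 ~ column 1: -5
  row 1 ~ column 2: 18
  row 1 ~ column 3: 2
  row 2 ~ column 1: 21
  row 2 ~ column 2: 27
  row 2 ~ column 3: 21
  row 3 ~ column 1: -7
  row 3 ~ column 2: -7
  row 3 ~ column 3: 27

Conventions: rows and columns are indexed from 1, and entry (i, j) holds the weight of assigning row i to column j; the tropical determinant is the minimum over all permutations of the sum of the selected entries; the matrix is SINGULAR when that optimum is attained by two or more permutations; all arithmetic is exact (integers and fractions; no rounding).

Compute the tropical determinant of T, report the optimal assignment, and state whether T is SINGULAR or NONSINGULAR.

σ = (1, 2, 3): (-5) + 27 + 27 = 49
σ = (1, 3, 2): (-5) + 21 + (-7) = 9
σ = (2, 1, 3): 18 + 21 + 27 = 66
σ = (2, 3, 1): 18 + 21 + (-7) = 32
σ = (3, 1, 2): 2 + 21 + (-7) = 16
σ = (3, 2, 1): 2 + 27 + (-7) = 22
Optimal value attained by: σ = (1, 3, 2).
Answer: det⊕(T) = 9; verdict: NONSINGULAR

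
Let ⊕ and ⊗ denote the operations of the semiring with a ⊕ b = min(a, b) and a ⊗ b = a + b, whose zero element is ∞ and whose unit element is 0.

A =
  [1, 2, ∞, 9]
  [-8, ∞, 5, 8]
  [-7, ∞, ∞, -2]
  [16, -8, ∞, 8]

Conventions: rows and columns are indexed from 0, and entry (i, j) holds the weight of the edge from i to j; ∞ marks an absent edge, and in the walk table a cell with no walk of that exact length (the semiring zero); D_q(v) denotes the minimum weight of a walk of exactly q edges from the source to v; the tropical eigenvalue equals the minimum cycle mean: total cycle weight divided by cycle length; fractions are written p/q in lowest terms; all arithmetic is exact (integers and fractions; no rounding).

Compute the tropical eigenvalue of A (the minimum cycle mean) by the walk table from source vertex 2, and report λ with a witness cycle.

q=0: [∞, ∞, 0, ∞]
q=1: [-7, ∞, ∞, -2]
q=2: [-6, -10, ∞, 2]
q=3: [-18, -6, -5, -2]
q=4: [-17, -16, -1, -9]
Optimal cycle mean attained by: cycle 0->1->0, total 2 + (-8), length 2.
Answer: λ = -3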